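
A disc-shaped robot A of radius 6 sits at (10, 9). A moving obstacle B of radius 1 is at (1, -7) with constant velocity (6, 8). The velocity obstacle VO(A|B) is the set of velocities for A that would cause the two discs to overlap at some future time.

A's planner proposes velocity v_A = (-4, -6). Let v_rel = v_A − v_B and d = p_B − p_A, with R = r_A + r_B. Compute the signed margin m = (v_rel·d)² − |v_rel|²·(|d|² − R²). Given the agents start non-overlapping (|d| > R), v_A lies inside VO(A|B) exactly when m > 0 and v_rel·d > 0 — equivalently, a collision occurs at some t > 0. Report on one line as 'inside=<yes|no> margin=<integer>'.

d = (-9, -16),  |d|² = 337;  R = 6+1 = 7,  c = 337−7² = 288
v_rel = (-10, -14),  |v_rel|² = 296;  v_rel·d = (-10)·(-9) + (-14)·(-16) = 314
296·t² − 628·t + 288 = 0  ⇒  m = 314² − 296·288 = 13348
m = 13348 > 0,  v_rel·d = 314 > 0  ⇒  inside

inside=yes margin=13348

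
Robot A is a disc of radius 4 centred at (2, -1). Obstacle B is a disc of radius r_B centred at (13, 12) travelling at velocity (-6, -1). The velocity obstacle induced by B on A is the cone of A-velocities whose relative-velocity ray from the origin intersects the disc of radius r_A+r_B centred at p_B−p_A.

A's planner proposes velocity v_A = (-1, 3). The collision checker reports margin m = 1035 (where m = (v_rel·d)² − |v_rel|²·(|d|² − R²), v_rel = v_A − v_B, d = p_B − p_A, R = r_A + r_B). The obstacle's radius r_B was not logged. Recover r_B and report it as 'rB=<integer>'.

m = 1035
d = (11, 13);  v_rel = (5, 4),  |v_rel|² = 41
v_rel×d = (5)·(13) − (4)·(11) = 21
since m = R²·41 − 21²:  R² = (441 + 1035) / 41 = 36
R = √36 = 6  ⇒  r_B = 6 − 4 = 2

rB=2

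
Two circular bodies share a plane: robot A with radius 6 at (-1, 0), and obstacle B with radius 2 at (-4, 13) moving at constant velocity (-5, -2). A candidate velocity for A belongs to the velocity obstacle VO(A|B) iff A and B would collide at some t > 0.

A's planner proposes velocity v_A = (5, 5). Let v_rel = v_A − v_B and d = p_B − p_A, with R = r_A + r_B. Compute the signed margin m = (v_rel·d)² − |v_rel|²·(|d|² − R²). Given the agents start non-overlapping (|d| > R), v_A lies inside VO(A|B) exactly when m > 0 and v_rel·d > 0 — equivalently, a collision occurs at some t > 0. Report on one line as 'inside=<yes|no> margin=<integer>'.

d = (-3, 13),  |d|² = 178;  R = 6+2 = 8,  c = 178−8² = 114
v_rel = (10, 7),  |v_rel|² = 149;  v_rel·d = (10)·(-3) + (7)·(13) = 61
149·t² − 122·t + 114 = 0  ⇒  m = 61² − 149·114 = -13265
m = -13265 < 0,  v_rel·d = 61 > 0  ⇒  outside

inside=no margin=-13265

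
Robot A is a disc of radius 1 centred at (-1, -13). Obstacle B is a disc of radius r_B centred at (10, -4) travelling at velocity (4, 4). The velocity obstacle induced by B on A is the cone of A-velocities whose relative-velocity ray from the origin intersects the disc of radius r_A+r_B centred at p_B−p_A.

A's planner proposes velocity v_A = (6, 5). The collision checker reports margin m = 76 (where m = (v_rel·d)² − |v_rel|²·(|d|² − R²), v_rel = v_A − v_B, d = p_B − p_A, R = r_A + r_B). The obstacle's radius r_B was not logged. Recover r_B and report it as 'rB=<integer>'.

m = 76
d = (11, 9);  v_rel = (2, 1),  |v_rel|² = 5
v_rel×d = (2)·(9) − (1)·(11) = 7
since m = R²·5 − 7²:  R² = (49 + 76) / 5 = 25
R = √25 = 5  ⇒  r_B = 5 − 1 = 4

rB=4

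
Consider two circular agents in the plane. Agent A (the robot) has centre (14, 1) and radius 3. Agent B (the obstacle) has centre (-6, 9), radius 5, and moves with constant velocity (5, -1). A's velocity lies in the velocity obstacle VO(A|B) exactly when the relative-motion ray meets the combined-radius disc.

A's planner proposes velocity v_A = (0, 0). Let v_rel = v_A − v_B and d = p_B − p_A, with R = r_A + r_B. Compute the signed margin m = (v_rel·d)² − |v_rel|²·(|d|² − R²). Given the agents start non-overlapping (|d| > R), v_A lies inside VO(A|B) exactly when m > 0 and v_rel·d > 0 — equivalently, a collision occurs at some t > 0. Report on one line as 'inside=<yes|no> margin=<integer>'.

d = (-20, 8),  |d|² = 464;  R = 3+5 = 8,  c = 464−8² = 400
v_rel = (-5, 1),  |v_rel|² = 26;  v_rel·d = (-5)·(-20) + (1)·(8) = 108
26·t² − 216·t + 400 = 0  ⇒  m = 108² − 26·400 = 1264
m = 1264 > 0,  v_rel·d = 108 > 0  ⇒  inside

inside=yes margin=1264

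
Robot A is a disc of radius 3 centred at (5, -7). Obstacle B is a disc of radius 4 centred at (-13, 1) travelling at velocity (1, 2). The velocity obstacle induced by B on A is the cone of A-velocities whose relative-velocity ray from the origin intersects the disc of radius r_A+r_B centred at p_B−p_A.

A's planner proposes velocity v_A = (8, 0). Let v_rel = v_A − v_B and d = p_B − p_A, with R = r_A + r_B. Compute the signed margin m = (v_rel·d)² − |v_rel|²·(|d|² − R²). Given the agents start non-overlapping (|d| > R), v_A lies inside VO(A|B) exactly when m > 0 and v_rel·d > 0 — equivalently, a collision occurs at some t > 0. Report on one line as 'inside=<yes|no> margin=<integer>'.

d = (-18, 8),  |d|² = 388;  R = 3+4 = 7,  c = 388−7² = 339
v_rel = (7, -2),  |v_rel|² = 53;  v_rel·d = (7)·(-18) + (-2)·(8) = -142
53·t² + 284·t + 339 = 0  ⇒  m = (-142)² − 53·339 = 2197
m = 2197 > 0,  v_rel·d = -142 < 0  ⇒  outside

inside=no margin=2197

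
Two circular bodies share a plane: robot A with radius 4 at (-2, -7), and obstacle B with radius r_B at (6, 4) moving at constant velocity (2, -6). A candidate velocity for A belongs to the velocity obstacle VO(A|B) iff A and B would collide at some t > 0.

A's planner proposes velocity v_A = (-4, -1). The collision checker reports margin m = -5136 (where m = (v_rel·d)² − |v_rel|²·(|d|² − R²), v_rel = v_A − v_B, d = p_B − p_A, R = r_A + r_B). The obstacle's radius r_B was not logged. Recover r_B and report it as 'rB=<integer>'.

m = -5136
d = (8, 11);  v_rel = (-6, 5),  |v_rel|² = 61
v_rel×d = (-6)·(11) − (5)·(8) = -106
since m = R²·61 − (-106)²:  R² = (11236 + -5136) / 61 = 100
R = √100 = 10  ⇒  r_B = 10 − 4 = 6

rB=6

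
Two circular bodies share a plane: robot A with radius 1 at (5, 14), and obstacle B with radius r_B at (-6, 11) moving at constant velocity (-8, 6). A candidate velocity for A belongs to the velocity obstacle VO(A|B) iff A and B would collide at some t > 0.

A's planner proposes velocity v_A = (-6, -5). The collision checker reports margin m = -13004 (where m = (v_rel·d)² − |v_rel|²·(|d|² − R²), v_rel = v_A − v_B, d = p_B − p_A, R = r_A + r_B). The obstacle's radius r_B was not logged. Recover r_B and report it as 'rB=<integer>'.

m = -13004
d = (-11, -3);  v_rel = (2, -11),  |v_rel|² = 125
v_rel×d = (2)·(-3) − (-11)·(-11) = -127
since m = R²·125 − (-127)²:  R² = (16129 + -13004) / 125 = 25
R = √25 = 5  ⇒  r_B = 5 − 1 = 4

rB=4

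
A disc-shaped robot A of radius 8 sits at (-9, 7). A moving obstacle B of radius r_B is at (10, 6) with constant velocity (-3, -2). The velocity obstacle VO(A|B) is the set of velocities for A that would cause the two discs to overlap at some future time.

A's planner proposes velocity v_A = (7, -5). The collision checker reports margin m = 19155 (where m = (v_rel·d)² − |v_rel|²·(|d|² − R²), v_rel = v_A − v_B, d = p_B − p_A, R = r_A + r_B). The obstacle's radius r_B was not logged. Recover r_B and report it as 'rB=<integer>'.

m = 19155
d = (19, -1);  v_rel = (10, -3),  |v_rel|² = 109
v_rel×d = (10)·(-1) − (-3)·(19) = 47
since m = R²·109 − 47²:  R² = (2209 + 19155) / 109 = 196
R = √196 = 14  ⇒  r_B = 14 − 8 = 6

rB=6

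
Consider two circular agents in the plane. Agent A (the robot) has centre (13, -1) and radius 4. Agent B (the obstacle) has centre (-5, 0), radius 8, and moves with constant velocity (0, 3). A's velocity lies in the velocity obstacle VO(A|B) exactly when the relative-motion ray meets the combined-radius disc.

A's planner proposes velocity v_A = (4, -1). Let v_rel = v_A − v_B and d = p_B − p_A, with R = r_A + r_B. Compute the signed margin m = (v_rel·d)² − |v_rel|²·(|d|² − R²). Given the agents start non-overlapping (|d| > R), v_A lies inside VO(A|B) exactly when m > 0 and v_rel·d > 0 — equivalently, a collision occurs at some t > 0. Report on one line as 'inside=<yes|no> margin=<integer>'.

d = (-18, 1),  |d|² = 325;  R = 4+8 = 12,  c = 325−12² = 181
v_rel = (4, -4),  |v_rel|² = 32;  v_rel·d = (4)·(-18) + (-4)·(1) = -76
32·t² + 152·t + 181 = 0  ⇒  m = (-76)² − 32·181 = -16
m = -16 < 0,  v_rel·d = -76 < 0  ⇒  outside

inside=no margin=-16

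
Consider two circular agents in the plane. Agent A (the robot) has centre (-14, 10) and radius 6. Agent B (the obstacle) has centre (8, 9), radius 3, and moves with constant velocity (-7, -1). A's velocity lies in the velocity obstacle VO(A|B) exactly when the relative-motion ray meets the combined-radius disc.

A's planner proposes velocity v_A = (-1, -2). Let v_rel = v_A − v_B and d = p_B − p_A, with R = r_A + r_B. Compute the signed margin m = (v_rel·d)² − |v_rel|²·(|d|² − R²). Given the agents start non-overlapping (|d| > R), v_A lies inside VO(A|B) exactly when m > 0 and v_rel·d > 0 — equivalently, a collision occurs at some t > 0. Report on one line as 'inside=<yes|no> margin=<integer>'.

d = (22, -1),  |d|² = 485;  R = 6+3 = 9,  c = 485−9² = 404
v_rel = (6, -1),  |v_rel|² = 37;  v_rel·d = (6)·(22) + (-1)·(-1) = 133
37·t² − 266·t + 404 = 0  ⇒  m = 133² − 37·404 = 2741
m = 2741 > 0,  v_rel·d = 133 > 0  ⇒  inside

inside=yes margin=2741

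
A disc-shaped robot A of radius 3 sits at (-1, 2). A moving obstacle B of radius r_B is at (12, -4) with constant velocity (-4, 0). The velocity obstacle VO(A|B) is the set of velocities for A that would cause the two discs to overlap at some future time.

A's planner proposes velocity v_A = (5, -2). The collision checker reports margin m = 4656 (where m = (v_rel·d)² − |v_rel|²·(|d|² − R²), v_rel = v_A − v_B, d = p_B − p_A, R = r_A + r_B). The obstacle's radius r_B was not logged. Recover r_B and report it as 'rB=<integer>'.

m = 4656
d = (13, -6);  v_rel = (9, -2),  |v_rel|² = 85
v_rel×d = (9)·(-6) − (-2)·(13) = -28
since m = R²·85 − (-28)²:  R² = (784 + 4656) / 85 = 64
R = √64 = 8  ⇒  r_B = 8 − 3 = 5

rB=5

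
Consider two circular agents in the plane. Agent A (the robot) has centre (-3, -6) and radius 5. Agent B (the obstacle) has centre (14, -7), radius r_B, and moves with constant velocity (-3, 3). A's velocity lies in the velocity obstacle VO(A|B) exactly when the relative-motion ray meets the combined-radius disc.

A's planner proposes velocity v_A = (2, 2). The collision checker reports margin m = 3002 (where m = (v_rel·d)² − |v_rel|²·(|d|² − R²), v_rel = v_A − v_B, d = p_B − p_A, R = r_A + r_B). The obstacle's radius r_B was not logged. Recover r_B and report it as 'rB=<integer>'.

m = 3002
d = (17, -1);  v_rel = (5, -1),  |v_rel|² = 26
v_rel×d = (5)·(-1) − (-1)·(17) = 12
since m = R²·26 − 12²:  R² = (144 + 3002) / 26 = 121
R = √121 = 11  ⇒  r_B = 11 − 5 = 6

rB=6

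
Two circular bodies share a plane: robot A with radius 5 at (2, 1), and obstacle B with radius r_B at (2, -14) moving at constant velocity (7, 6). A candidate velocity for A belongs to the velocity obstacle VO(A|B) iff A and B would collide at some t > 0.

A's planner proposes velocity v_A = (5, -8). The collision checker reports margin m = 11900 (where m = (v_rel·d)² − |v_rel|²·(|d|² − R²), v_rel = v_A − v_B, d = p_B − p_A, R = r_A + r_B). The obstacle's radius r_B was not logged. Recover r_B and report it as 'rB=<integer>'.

m = 11900
d = (0, -15);  v_rel = (-2, -14),  |v_rel|² = 200
v_rel×d = (-2)·(-15) − (-14)·(0) = 30
since m = R²·200 − 30²:  R² = (900 + 11900) / 200 = 64
R = √64 = 8  ⇒  r_B = 8 − 5 = 3

rB=3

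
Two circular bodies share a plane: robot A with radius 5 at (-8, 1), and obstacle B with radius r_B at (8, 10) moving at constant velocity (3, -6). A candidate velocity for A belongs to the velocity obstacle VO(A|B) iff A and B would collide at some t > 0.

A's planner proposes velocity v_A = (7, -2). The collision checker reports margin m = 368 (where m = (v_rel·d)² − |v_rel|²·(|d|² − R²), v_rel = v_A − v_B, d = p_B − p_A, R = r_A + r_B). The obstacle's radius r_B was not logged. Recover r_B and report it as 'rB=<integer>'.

m = 368
d = (16, 9);  v_rel = (4, 4),  |v_rel|² = 32
v_rel×d = (4)·(9) − (4)·(16) = -28
since m = R²·32 − (-28)²:  R² = (784 + 368) / 32 = 36
R = √36 = 6  ⇒  r_B = 6 − 5 = 1

rB=1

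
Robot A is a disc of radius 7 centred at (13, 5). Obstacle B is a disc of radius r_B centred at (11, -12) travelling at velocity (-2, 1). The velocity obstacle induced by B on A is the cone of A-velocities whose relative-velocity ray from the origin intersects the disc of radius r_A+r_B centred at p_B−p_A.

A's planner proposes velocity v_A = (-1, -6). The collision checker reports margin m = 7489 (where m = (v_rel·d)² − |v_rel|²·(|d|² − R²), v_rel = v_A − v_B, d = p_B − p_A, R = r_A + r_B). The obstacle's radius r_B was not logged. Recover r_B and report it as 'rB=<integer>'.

m = 7489
d = (-2, -17);  v_rel = (1, -7),  |v_rel|² = 50
v_rel×d = (1)·(-17) − (-7)·(-2) = -31
since m = R²·50 − (-31)²:  R² = (961 + 7489) / 50 = 169
R = √169 = 13  ⇒  r_B = 13 − 7 = 6

rB=6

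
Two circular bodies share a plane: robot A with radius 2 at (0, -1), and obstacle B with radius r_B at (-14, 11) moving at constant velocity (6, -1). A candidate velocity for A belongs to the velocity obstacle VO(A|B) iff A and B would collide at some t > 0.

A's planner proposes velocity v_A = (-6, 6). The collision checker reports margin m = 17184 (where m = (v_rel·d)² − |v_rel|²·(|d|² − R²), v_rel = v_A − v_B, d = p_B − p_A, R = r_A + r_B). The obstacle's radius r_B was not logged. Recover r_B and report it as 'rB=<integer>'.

m = 17184
d = (-14, 12);  v_rel = (-12, 7),  |v_rel|² = 193
v_rel×d = (-12)·(12) − (7)·(-14) = -46
since m = R²·193 − (-46)²:  R² = (2116 + 17184) / 193 = 100
R = √100 = 10  ⇒  r_B = 10 − 2 = 8

rB=8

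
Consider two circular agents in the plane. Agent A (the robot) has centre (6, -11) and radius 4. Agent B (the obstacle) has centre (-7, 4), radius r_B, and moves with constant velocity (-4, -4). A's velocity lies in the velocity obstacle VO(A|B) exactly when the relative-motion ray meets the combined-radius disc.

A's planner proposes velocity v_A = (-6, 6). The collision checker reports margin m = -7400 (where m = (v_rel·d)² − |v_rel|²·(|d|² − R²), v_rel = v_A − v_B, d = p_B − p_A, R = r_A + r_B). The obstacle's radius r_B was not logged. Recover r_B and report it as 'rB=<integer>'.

m = -7400
d = (-13, 15);  v_rel = (-2, 10),  |v_rel|² = 104
v_rel×d = (-2)·(15) − (10)·(-13) = 100
since m = R²·104 − 100²:  R² = (10000 + -7400) / 104 = 25
R = √25 = 5  ⇒  r_B = 5 − 4 = 1

rB=1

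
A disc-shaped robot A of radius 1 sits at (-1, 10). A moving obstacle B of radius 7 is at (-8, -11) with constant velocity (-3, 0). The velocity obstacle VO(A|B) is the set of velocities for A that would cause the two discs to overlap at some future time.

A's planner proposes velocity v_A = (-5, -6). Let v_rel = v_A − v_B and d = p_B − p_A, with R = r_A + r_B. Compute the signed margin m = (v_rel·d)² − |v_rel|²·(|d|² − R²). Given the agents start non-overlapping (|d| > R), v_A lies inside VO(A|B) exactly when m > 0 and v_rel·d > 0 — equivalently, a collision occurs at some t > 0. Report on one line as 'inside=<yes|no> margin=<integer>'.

d = (-7, -21),  |d|² = 490;  R = 1+7 = 8,  c = 490−8² = 426
v_rel = (-2, -6),  |v_rel|² = 40;  v_rel·d = (-2)·(-7) + (-6)·(-21) = 140
40·t² − 280·t + 426 = 0  ⇒  m = 140² − 40·426 = 2560
m = 2560 > 0,  v_rel·d = 140 > 0  ⇒  inside

inside=yes margin=2560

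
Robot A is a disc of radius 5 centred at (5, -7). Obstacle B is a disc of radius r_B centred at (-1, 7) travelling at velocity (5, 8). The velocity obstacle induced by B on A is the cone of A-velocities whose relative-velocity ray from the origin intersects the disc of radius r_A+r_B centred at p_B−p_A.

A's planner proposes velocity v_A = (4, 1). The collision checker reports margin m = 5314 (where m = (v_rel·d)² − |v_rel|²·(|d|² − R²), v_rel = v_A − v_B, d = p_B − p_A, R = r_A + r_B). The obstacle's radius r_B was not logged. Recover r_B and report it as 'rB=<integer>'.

m = 5314
d = (-6, 14);  v_rel = (-1, -7),  |v_rel|² = 50
v_rel×d = (-1)·(14) − (-7)·(-6) = -56
since m = R²·50 − (-56)²:  R² = (3136 + 5314) / 50 = 169
R = √169 = 13  ⇒  r_B = 13 − 5 = 8

rB=8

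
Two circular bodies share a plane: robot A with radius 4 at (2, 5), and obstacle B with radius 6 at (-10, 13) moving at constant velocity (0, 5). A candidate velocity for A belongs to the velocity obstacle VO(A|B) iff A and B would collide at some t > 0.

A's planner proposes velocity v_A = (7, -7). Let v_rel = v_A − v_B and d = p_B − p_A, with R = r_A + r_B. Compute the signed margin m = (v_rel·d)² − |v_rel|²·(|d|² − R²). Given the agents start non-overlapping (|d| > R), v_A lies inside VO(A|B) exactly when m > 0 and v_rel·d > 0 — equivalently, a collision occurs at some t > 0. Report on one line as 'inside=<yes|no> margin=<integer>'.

d = (-12, 8),  |d|² = 208;  R = 4+6 = 10,  c = 208−10² = 108
v_rel = (7, -12),  |v_rel|² = 193;  v_rel·d = (7)·(-12) + (-12)·(8) = -180
193·t² + 360·t + 108 = 0  ⇒  m = (-180)² − 193·108 = 11556
m = 11556 > 0,  v_rel·d = -180 < 0  ⇒  outside

inside=no margin=11556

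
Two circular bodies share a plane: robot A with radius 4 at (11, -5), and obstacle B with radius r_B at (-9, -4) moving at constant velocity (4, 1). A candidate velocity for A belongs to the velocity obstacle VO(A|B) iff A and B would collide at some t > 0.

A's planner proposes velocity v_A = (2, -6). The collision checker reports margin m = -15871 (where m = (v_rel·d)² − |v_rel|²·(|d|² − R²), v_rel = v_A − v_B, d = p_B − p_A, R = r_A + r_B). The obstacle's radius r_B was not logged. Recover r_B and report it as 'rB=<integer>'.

m = -15871
d = (-20, 1);  v_rel = (-2, -7),  |v_rel|² = 53
v_rel×d = (-2)·(1) − (-7)·(-20) = -142
since m = R²·53 − (-142)²:  R² = (20164 + -15871) / 53 = 81
R = √81 = 9  ⇒  r_B = 9 − 4 = 5

rB=5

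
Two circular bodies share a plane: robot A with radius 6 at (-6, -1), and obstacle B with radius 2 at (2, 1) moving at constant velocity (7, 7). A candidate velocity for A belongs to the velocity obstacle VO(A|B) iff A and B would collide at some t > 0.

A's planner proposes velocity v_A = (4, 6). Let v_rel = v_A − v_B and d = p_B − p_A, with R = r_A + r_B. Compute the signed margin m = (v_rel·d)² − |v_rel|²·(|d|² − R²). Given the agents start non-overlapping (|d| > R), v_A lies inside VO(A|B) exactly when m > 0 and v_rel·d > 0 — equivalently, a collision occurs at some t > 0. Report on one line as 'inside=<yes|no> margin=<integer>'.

d = (8, 2),  |d|² = 68;  R = 6+2 = 8,  c = 68−8² = 4
v_rel = (-3, -1),  |v_rel|² = 10;  v_rel·d = (-3)·(8) + (-1)·(2) = -26
10·t² + 52·t + 4 = 0  ⇒  m = (-26)² − 10·4 = 636
m = 636 > 0,  v_rel·d = -26 < 0  ⇒  outside

inside=no margin=636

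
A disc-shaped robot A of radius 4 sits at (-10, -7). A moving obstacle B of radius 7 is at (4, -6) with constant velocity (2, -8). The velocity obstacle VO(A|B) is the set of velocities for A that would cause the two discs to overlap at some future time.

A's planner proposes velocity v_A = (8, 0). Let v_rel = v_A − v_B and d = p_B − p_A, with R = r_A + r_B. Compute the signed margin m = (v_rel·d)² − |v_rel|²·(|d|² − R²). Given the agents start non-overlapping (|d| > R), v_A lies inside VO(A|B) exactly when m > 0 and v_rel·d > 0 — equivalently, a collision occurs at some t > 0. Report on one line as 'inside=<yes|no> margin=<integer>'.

d = (14, 1),  |d|² = 197;  R = 4+7 = 11,  c = 197−11² = 76
v_rel = (6, 8),  |v_rel|² = 100;  v_rel·d = (6)·(14) + (8)·(1) = 92
100·t² − 184·t + 76 = 0  ⇒  m = 92² − 100·76 = 864
m = 864 > 0,  v_rel·d = 92 > 0  ⇒  inside

inside=yes margin=864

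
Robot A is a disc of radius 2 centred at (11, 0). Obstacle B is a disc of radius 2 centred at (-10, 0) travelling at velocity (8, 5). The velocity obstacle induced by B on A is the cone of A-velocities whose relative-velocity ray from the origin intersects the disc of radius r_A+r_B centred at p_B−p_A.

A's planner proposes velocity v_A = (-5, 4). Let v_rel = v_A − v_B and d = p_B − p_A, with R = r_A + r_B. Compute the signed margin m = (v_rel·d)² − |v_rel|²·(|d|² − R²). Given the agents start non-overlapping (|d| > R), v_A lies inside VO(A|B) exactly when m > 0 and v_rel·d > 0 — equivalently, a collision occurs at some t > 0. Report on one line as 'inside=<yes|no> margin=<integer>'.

d = (-21, 0),  |d|² = 441;  R = 2+2 = 4,  c = 441−4² = 425
v_rel = (-13, -1),  |v_rel|² = 170;  v_rel·d = (-13)·(-21) + (-1)·(0) = 273
170·t² − 546·t + 425 = 0  ⇒  m = 273² − 170·425 = 2279
m = 2279 > 0,  v_rel·d = 273 > 0  ⇒  inside

inside=yes margin=2279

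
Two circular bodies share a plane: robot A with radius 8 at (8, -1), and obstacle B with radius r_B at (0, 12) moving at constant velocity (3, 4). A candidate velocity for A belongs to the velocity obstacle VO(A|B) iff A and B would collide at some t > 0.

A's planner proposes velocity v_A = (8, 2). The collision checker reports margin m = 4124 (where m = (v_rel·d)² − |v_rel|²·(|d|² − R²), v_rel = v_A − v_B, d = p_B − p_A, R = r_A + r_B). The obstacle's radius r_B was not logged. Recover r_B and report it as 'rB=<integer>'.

m = 4124
d = (-8, 13);  v_rel = (5, -2),  |v_rel|² = 29
v_rel×d = (5)·(13) − (-2)·(-8) = 49
since m = R²·29 − 49²:  R² = (2401 + 4124) / 29 = 225
R = √225 = 15  ⇒  r_B = 15 − 8 = 7

rB=7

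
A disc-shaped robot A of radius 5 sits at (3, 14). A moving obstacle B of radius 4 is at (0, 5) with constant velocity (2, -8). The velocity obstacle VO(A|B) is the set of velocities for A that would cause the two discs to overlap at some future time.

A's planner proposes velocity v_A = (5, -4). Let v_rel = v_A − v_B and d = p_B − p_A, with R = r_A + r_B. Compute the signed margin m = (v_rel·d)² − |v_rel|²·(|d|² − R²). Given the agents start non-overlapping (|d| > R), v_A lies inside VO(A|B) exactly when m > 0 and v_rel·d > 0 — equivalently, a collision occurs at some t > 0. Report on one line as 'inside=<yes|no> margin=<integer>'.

d = (-3, -9),  |d|² = 90;  R = 5+4 = 9,  c = 90−9² = 9
v_rel = (3, 4),  |v_rel|² = 25;  v_rel·d = (3)·(-3) + (4)·(-9) = -45
25·t² + 90·t + 9 = 0  ⇒  m = (-45)² − 25·9 = 1800
m = 1800 > 0,  v_rel·d = -45 < 0  ⇒  outside

inside=no margin=1800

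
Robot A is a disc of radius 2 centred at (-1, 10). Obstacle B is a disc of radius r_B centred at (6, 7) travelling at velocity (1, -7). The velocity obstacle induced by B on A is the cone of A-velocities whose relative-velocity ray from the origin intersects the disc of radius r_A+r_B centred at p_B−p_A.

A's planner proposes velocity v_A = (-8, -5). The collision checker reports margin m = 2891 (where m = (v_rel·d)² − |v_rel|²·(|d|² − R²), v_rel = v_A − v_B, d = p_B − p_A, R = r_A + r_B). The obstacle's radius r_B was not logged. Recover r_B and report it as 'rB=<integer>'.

m = 2891
d = (7, -3);  v_rel = (-9, 2),  |v_rel|² = 85
v_rel×d = (-9)·(-3) − (2)·(7) = 13
since m = R²·85 − 13²:  R² = (169 + 2891) / 85 = 36
R = √36 = 6  ⇒  r_B = 6 − 2 = 4

rB=4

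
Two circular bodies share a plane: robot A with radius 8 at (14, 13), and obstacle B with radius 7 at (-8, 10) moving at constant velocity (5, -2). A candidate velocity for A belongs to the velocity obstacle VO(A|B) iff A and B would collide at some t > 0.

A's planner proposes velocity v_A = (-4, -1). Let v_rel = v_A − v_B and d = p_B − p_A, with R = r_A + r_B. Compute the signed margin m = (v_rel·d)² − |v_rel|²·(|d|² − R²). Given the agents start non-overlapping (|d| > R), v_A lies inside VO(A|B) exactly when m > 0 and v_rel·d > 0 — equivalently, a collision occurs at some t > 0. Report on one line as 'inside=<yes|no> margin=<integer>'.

d = (-22, -3),  |d|² = 493;  R = 8+7 = 15,  c = 493−15² = 268
v_rel = (-9, 1),  |v_rel|² = 82;  v_rel·d = (-9)·(-22) + (1)·(-3) = 195
82·t² − 390·t + 268 = 0  ⇒  m = 195² − 82·268 = 16049
m = 16049 > 0,  v_rel·d = 195 > 0  ⇒  inside

inside=yes margin=16049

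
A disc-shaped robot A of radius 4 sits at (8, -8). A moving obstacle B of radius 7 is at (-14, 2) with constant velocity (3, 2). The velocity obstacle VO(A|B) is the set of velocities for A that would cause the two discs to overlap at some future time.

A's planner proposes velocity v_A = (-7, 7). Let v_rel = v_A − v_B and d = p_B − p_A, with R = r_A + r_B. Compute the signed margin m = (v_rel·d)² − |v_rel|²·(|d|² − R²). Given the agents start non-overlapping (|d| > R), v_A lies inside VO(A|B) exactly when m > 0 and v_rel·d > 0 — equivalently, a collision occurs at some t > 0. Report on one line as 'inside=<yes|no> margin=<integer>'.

d = (-22, 10),  |d|² = 584;  R = 4+7 = 11,  c = 584−11² = 463
v_rel = (-10, 5),  |v_rel|² = 125;  v_rel·d = (-10)·(-22) + (5)·(10) = 270
125·t² − 540·t + 463 = 0  ⇒  m = 270² − 125·463 = 15025
m = 15025 > 0,  v_rel·d = 270 > 0  ⇒  inside

inside=yes margin=15025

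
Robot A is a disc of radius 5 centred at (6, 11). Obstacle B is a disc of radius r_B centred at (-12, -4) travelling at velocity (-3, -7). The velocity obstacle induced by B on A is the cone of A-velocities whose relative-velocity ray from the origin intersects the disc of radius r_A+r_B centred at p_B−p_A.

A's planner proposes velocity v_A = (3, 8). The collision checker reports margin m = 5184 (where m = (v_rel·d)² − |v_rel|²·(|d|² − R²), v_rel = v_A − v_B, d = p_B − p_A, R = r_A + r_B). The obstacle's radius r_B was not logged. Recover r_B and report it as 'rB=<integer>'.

m = 5184
d = (-18, -15);  v_rel = (6, 15),  |v_rel|² = 261
v_rel×d = (6)·(-15) − (15)·(-18) = 180
since m = R²·261 − 180²:  R² = (32400 + 5184) / 261 = 144
R = √144 = 12  ⇒  r_B = 12 − 5 = 7

rB=7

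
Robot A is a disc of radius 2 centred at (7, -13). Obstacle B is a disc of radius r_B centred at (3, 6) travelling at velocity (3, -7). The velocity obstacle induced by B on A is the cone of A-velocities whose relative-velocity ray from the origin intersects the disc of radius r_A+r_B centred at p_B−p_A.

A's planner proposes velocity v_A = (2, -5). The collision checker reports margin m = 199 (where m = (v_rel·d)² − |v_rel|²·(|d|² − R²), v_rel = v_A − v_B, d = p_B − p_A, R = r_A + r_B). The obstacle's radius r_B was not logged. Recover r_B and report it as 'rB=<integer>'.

m = 199
d = (-4, 19);  v_rel = (-1, 2),  |v_rel|² = 5
v_rel×d = (-1)·(19) − (2)·(-4) = -11
since m = R²·5 − (-11)²:  R² = (121 + 199) / 5 = 64
R = √64 = 8  ⇒  r_B = 8 − 2 = 6

rB=6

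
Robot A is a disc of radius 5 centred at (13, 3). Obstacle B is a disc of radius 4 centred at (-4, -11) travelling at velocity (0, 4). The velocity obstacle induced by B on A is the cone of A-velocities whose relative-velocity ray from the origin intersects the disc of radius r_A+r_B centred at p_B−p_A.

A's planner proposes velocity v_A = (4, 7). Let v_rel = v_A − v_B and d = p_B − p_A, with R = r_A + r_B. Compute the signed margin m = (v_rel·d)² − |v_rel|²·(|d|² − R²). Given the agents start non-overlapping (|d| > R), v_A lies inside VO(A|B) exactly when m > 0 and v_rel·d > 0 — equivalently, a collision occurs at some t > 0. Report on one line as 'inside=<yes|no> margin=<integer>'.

d = (-17, -14),  |d|² = 485;  R = 5+4 = 9,  c = 485−9² = 404
v_rel = (4, 3),  |v_rel|² = 25;  v_rel·d = (4)·(-17) + (3)·(-14) = -110
25·t² + 220·t + 404 = 0  ⇒  m = (-110)² − 25·404 = 2000
m = 2000 > 0,  v_rel·d = -110 < 0  ⇒  outside

inside=no margin=2000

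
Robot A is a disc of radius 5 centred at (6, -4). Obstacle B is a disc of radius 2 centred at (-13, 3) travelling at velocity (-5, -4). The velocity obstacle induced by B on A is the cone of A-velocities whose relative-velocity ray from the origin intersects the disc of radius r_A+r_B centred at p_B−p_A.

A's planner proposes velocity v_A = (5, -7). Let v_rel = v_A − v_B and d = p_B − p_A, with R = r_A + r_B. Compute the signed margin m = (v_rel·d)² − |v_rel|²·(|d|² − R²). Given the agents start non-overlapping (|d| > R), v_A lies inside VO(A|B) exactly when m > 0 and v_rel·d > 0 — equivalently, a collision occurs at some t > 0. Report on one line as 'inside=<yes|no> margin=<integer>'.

d = (-19, 7),  |d|² = 410;  R = 5+2 = 7,  c = 410−7² = 361
v_rel = (10, -3),  |v_rel|² = 109;  v_rel·d = (10)·(-19) + (-3)·(7) = -211
109·t² + 422·t + 361 = 0  ⇒  m = (-211)² − 109·361 = 5172
m = 5172 > 0,  v_rel·d = -211 < 0  ⇒  outside

inside=no margin=5172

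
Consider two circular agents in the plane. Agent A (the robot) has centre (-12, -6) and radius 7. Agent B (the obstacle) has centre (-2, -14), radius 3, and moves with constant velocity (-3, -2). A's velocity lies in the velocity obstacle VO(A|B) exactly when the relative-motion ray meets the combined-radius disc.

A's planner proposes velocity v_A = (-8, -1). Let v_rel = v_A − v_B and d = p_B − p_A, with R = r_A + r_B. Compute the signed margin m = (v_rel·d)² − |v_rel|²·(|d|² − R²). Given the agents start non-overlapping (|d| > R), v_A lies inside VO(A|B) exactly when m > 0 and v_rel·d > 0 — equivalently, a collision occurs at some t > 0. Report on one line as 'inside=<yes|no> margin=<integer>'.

d = (10, -8),  |d|² = 164;  R = 7+3 = 10,  c = 164−10² = 64
v_rel = (-5, 1),  |v_rel|² = 26;  v_rel·d = (-5)·(10) + (1)·(-8) = -58
26·t² + 116·t + 64 = 0  ⇒  m = (-58)² − 26·64 = 1700
m = 1700 > 0,  v_rel·d = -58 < 0  ⇒  outside

inside=no margin=1700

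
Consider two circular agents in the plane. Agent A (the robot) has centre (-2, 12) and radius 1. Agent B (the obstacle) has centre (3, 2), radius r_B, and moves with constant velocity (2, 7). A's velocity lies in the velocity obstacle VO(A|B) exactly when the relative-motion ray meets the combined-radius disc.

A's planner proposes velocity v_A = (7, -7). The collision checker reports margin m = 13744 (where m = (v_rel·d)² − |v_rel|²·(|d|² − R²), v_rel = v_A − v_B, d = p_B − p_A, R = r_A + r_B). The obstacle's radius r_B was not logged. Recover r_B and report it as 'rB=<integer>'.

m = 13744
d = (5, -10);  v_rel = (5, -14),  |v_rel|² = 221
v_rel×d = (5)·(-10) − (-14)·(5) = 20
since m = R²·221 − 20²:  R² = (400 + 13744) / 221 = 64
R = √64 = 8  ⇒  r_B = 8 − 1 = 7

rB=7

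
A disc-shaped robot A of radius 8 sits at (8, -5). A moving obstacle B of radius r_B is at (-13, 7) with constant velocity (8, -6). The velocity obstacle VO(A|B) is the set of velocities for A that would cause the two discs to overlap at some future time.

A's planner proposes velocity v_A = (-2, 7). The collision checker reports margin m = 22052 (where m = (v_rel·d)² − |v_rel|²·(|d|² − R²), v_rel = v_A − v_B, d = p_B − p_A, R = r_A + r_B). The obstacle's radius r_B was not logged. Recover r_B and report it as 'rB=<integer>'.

m = 22052
d = (-21, 12);  v_rel = (-10, 13),  |v_rel|² = 269
v_rel×d = (-10)·(12) − (13)·(-21) = 153
since m = R²·269 − 153²:  R² = (23409 + 22052) / 269 = 169
R = √169 = 13  ⇒  r_B = 13 − 8 = 5

rB=5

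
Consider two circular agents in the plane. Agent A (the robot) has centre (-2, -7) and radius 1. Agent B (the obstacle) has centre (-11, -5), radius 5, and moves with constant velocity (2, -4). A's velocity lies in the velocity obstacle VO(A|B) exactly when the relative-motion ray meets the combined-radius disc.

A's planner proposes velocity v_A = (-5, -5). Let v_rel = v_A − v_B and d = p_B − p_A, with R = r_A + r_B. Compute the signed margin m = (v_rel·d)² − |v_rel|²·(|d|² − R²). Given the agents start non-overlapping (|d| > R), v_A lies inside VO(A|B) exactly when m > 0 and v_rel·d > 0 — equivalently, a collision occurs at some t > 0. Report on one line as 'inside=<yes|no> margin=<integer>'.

d = (-9, 2),  |d|² = 85;  R = 1+5 = 6,  c = 85−6² = 49
v_rel = (-7, -1),  |v_rel|² = 50;  v_rel·d = (-7)·(-9) + (-1)·(2) = 61
50·t² − 122·t + 49 = 0  ⇒  m = 61² − 50·49 = 1271
m = 1271 > 0,  v_rel·d = 61 > 0  ⇒  inside

inside=yes margin=1271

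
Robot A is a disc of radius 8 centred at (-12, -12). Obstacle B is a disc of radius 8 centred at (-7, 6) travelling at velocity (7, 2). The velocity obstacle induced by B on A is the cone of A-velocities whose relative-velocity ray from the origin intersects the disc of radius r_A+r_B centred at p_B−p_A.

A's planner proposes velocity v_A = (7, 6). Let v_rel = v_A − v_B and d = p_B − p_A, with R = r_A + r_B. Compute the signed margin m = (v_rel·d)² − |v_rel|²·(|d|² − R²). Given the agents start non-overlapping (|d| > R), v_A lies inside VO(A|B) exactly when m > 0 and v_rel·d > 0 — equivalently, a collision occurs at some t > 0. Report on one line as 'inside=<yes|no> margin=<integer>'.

d = (5, 18),  |d|² = 349;  R = 8+8 = 16,  c = 349−16² = 93
v_rel = (0, 4),  |v_rel|² = 16;  v_rel·d = (0)·(5) + (4)·(18) = 72
16·t² − 144·t + 93 = 0  ⇒  m = 72² − 16·93 = 3696
m = 3696 > 0,  v_rel·d = 72 > 0  ⇒  inside

inside=yes margin=3696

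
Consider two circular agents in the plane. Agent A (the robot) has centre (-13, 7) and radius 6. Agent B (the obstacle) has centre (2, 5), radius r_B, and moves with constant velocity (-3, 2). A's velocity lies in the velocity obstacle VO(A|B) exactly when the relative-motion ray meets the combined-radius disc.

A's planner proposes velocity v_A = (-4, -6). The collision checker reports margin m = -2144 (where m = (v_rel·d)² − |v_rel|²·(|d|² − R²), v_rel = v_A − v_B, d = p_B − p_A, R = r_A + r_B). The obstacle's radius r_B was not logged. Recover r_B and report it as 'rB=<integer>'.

m = -2144
d = (15, -2);  v_rel = (-1, -8),  |v_rel|² = 65
v_rel×d = (-1)·(-2) − (-8)·(15) = 122
since m = R²·65 − 122²:  R² = (14884 + -2144) / 65 = 196
R = √196 = 14  ⇒  r_B = 14 − 6 = 8

rB=8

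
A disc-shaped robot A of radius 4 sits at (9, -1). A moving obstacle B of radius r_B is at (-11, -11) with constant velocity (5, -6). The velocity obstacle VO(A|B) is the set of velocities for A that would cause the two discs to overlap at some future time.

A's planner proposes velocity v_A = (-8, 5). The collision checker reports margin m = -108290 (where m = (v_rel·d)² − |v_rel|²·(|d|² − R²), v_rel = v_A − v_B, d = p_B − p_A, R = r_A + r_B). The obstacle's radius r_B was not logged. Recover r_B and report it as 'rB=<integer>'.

m = -108290
d = (-20, -10);  v_rel = (-13, 11),  |v_rel|² = 290
v_rel×d = (-13)·(-10) − (11)·(-20) = 350
since m = R²·290 − 350²:  R² = (122500 + -108290) / 290 = 49
R = √49 = 7  ⇒  r_B = 7 − 4 = 3

rB=3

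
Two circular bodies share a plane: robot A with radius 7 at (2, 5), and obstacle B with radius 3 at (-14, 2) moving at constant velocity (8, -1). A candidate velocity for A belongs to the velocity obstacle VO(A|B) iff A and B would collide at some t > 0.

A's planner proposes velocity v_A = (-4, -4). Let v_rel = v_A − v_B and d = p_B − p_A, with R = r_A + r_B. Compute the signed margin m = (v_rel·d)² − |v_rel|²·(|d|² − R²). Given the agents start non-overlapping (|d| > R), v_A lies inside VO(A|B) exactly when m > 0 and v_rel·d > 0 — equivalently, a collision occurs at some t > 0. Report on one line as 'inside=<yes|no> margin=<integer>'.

d = (-16, -3),  |d|² = 265;  R = 7+3 = 10,  c = 265−10² = 165
v_rel = (-12, -3),  |v_rel|² = 153;  v_rel·d = (-12)·(-16) + (-3)·(-3) = 201
153·t² − 402·t + 165 = 0  ⇒  m = 201² − 153·165 = 15156
m = 15156 > 0,  v_rel·d = 201 > 0  ⇒  inside

inside=yes margin=15156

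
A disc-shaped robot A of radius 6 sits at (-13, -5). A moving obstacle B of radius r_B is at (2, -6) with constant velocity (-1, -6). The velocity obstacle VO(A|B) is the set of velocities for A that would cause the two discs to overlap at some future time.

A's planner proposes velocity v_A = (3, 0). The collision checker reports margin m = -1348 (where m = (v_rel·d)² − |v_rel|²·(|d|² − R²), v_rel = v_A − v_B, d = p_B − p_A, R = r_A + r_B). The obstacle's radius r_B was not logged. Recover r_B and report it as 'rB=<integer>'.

m = -1348
d = (15, -1);  v_rel = (4, 6),  |v_rel|² = 52
v_rel×d = (4)·(-1) − (6)·(15) = -94
since m = R²·52 − (-94)²:  R² = (8836 + -1348) / 52 = 144
R = √144 = 12  ⇒  r_B = 12 − 6 = 6

rB=6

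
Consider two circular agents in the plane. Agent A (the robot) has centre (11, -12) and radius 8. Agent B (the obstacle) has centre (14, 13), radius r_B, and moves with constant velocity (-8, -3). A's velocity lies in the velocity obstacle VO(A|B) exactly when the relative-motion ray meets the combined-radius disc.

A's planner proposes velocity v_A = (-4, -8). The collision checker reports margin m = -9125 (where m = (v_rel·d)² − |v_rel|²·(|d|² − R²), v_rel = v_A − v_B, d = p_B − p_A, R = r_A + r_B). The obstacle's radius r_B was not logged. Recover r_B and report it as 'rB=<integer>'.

m = -9125
d = (3, 25);  v_rel = (4, -5),  |v_rel|² = 41
v_rel×d = (4)·(25) − (-5)·(3) = 115
since m = R²·41 − 115²:  R² = (13225 + -9125) / 41 = 100
R = √100 = 10  ⇒  r_B = 10 − 8 = 2

rB=2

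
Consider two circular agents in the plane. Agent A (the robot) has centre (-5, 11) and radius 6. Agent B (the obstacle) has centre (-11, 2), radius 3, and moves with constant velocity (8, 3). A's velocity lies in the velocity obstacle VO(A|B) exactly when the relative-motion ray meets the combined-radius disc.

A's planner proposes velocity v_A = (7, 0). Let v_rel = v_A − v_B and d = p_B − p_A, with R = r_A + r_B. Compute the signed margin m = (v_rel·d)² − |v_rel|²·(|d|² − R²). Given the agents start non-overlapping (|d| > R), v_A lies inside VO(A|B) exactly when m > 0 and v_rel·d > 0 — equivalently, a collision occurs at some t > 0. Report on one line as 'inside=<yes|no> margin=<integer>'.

d = (-6, -9),  |d|² = 117;  R = 6+3 = 9,  c = 117−9² = 36
v_rel = (-1, -3),  |v_rel|² = 10;  v_rel·d = (-1)·(-6) + (-3)·(-9) = 33
10·t² − 66·t + 36 = 0  ⇒  m = 33² − 10·36 = 729
m = 729 > 0,  v_rel·d = 33 > 0  ⇒  inside

inside=yes margin=729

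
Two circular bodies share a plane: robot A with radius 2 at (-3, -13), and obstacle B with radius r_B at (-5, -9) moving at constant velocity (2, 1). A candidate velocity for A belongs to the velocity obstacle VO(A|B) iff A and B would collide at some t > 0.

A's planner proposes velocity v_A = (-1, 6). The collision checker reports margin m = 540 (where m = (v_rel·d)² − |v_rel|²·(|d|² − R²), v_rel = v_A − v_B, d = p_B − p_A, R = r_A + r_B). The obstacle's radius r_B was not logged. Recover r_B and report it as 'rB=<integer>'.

m = 540
d = (-2, 4);  v_rel = (-3, 5),  |v_rel|² = 34
v_rel×d = (-3)·(4) − (5)·(-2) = -2
since m = R²·34 − (-2)²:  R² = (4 + 540) / 34 = 16
R = √16 = 4  ⇒  r_B = 4 − 2 = 2

rB=2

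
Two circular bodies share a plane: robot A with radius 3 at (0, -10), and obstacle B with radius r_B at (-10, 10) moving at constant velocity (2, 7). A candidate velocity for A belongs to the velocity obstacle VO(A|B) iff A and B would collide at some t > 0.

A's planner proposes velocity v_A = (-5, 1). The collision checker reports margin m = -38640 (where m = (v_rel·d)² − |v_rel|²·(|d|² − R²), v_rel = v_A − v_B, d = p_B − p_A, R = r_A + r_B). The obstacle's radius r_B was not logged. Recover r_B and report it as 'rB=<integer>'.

m = -38640
d = (-10, 20);  v_rel = (-7, -6),  |v_rel|² = 85
v_rel×d = (-7)·(20) − (-6)·(-10) = -200
since m = R²·85 − (-200)²:  R² = (40000 + -38640) / 85 = 16
R = √16 = 4  ⇒  r_B = 4 − 3 = 1

rB=1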